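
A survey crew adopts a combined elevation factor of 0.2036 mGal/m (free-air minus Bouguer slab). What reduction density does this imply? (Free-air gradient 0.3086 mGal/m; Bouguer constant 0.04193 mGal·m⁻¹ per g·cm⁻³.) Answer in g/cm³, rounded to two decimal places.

0.2036 = 0.3086 − 0.04193 × ρ
ρ = (0.3086 − 0.2036) / 0.04193 = 2.50 g/cm³

2.50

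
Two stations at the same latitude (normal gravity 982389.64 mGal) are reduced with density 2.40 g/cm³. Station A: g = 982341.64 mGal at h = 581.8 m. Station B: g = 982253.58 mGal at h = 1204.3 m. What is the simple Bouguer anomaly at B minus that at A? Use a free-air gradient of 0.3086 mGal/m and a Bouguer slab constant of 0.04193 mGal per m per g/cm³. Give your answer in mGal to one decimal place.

Δg_SB(A) = 982341.64 − 982389.64 + 0.3086×581.8 − 0.04193×2.40×581.8 = 73.00 mGal
Δg_SB(B) = 982253.58 − 982389.64 + 0.3086×1204.3 − 0.04193×2.40×1204.3 = 114.40 mGal
Difference = 114.40 − (73.00) = 41.40 mGal

41.4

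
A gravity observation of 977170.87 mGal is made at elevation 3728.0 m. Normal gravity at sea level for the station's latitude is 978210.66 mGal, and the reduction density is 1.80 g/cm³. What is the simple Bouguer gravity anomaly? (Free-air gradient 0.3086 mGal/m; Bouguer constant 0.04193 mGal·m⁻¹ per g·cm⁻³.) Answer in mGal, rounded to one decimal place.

-170.7

Free-air correction = 0.3086 × 3728.0 = 1150.46 mGal
Free-air anomaly = 977170.87 − 978210.66 + (1150.46) = 110.67 mGal
Bouguer slab correction = 0.04193 × 1.80 × 3728.0 = 281.37 mGal
Simple Bouguer anomaly = 110.67 − (281.37) = -170.70 mGal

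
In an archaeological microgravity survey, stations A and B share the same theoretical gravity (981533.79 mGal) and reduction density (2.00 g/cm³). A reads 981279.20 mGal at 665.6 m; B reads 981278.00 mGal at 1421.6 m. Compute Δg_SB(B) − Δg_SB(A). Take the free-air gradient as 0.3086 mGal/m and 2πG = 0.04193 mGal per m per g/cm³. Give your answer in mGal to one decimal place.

Δg_SB(A) = 981279.20 − 981533.79 + 0.3086×665.6 − 0.04193×2.00×665.6 = -105.00 mGal
Δg_SB(B) = 981278.00 − 981533.79 + 0.3086×1421.6 − 0.04193×2.00×1421.6 = 63.70 mGal
Difference = 63.70 − (-105.00) = 168.70 mGal

168.7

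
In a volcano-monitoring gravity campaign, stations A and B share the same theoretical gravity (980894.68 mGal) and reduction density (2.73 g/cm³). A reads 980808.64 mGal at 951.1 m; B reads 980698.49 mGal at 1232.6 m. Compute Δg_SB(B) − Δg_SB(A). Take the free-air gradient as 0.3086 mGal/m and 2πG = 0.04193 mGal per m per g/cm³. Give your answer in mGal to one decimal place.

-55.5

Δg_SB(A) = 980808.64 − 980894.68 + 0.3086×951.1 − 0.04193×2.73×951.1 = 98.60 mGal
Δg_SB(B) = 980698.49 − 980894.68 + 0.3086×1232.6 − 0.04193×2.73×1232.6 = 43.10 mGal
Difference = 43.10 − (98.60) = -55.50 mGal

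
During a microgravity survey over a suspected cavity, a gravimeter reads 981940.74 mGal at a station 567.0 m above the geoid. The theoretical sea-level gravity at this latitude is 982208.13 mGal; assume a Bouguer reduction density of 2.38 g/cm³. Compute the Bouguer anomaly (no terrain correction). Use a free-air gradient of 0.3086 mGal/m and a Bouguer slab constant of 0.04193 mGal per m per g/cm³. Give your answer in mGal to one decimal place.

-149.0

Free-air correction = 0.3086 × 567.0 = 174.98 mGal
Free-air anomaly = 981940.74 − 982208.13 + (174.98) = -92.41 mGal
Bouguer slab correction = 0.04193 × 2.38 × 567.0 = 56.58 mGal
Simple Bouguer anomaly = -92.41 − (56.58) = -148.99 mGal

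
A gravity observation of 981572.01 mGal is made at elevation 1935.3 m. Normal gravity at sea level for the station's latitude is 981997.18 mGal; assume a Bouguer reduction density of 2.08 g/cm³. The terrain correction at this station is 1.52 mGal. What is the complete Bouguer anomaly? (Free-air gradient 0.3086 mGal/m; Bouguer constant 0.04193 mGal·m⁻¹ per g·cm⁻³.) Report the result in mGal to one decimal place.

4.8

Free-air correction = 0.3086 × 1935.3 = 597.23 mGal
Free-air anomaly = 981572.01 − 981997.18 + (597.23) = 172.06 mGal
Bouguer slab correction = 0.04193 × 2.08 × 1935.3 = 168.79 mGal
Simple Bouguer anomaly = 172.06 − (168.79) = 3.27 mGal
Complete Bouguer anomaly = 3.27 + 1.52 = 4.79 mGal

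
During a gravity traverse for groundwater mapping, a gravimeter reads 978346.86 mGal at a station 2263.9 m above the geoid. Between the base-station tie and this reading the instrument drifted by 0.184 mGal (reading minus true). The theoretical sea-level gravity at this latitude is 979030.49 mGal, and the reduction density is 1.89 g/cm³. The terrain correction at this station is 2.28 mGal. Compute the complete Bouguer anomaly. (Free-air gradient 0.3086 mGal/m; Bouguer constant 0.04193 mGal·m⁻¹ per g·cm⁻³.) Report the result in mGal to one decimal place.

-162.3

Drift-corrected reading = 978346.86 − (0.184) = 978346.676 mGal
Free-air correction = 0.3086 × 2263.9 = 698.64 mGal
Free-air anomaly = 978346.676 − 979030.49 + (698.64) = 14.826 mGal
Bouguer slab correction = 0.04193 × 1.89 × 2263.9 = 179.41 mGal
Simple Bouguer anomaly = 14.826 − (179.41) = -164.584 mGal
Complete Bouguer anomaly = -164.584 + 2.28 = -162.304 mGal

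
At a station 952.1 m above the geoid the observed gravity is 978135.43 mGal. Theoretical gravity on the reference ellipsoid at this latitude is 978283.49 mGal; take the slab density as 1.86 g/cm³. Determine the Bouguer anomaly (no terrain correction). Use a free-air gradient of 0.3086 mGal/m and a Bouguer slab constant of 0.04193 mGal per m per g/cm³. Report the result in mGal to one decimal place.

71.5

Free-air correction = 0.3086 × 952.1 = 293.82 mGal
Free-air anomaly = 978135.43 − 978283.49 + (293.82) = 145.76 mGal
Bouguer slab correction = 0.04193 × 1.86 × 952.1 = 74.25 mGal
Simple Bouguer anomaly = 145.76 − (74.25) = 71.51 mGal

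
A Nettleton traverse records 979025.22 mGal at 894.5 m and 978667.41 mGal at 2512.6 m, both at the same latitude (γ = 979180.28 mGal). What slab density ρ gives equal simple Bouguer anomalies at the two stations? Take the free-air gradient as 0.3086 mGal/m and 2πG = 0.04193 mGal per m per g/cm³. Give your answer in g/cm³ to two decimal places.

2.09

Δg_obs = 978667.41 − 979025.22 = -357.81 mGal over Δh = 2512.6 − 894.5 = 1618.1 m
Equal Bouguer anomalies ⇒ Δg_obs + (0.3086 − 0.04193ρ)·Δh = 0
0.3086 − 0.04193ρ = −Δg_obs/Δh = 0.22113
ρ = (0.3086 − 0.22113) / 0.04193 = 2.09 g/cm³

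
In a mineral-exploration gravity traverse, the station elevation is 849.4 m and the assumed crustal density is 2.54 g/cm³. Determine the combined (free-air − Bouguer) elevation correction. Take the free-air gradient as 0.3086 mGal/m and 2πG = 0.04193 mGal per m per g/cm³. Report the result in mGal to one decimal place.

Combined gradient = 0.3086 − 0.04193 × 2.54 = 0.2020978 mGal/m
Combined elevation correction = 0.2020978 × 849.4 = 171.7 mGal

171.7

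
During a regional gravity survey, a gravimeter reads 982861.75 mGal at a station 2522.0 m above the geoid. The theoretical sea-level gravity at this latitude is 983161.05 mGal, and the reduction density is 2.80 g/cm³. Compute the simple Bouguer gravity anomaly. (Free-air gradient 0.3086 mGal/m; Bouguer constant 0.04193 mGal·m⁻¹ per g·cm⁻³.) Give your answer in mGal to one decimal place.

182.9

Free-air correction = 0.3086 × 2522.0 = 778.29 mGal
Free-air anomaly = 982861.75 − 983161.05 + (778.29) = 478.99 mGal
Bouguer slab correction = 0.04193 × 2.80 × 2522.0 = 296.09 mGal
Simple Bouguer anomaly = 478.99 − (296.09) = 182.90 mGal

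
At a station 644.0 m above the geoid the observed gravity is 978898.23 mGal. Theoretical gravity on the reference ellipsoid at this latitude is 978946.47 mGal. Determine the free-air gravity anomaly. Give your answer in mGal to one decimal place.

Free-air correction = 0.3086 × 644.0 = 198.74 mGal
Free-air anomaly = 978898.23 − 978946.47 + (198.74) = 150.50 mGal

150.5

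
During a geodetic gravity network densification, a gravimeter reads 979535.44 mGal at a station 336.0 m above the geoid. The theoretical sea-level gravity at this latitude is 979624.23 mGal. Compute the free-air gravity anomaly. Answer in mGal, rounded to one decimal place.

Free-air correction = 0.3086 × 336.0 = 103.69 mGal
Free-air anomaly = 979535.44 − 979624.23 + (103.69) = 14.90 mGal

14.9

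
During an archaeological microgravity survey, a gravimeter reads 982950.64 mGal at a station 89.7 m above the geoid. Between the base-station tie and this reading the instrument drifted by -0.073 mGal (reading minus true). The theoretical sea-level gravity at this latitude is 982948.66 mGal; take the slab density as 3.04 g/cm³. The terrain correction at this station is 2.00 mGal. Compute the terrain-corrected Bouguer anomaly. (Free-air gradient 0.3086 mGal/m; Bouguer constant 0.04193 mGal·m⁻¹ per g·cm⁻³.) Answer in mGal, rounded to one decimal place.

20.3

Drift-corrected reading = 982950.64 − (-0.073) = 982950.713 mGal
Free-air correction = 0.3086 × 89.7 = 27.68 mGal
Free-air anomaly = 982950.713 − 982948.66 + (27.68) = 29.733 mGal
Bouguer slab correction = 0.04193 × 3.04 × 89.7 = 11.43 mGal
Simple Bouguer anomaly = 29.733 − (11.43) = 18.303 mGal
Complete Bouguer anomaly = 18.303 + 2.00 = 20.303 mGal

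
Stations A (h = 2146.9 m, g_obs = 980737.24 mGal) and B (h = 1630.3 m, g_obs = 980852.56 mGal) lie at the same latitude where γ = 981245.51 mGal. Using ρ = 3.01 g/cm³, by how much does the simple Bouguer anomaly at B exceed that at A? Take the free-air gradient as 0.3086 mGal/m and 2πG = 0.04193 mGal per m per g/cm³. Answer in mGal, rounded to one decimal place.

Δg_SB(A) = 980737.24 − 981245.51 + 0.3086×2146.9 − 0.04193×3.01×2146.9 = -116.70 mGal
Δg_SB(B) = 980852.56 − 981245.51 + 0.3086×1630.3 − 0.04193×3.01×1630.3 = -95.60 mGal
Difference = -95.60 − (-116.70) = 21.10 mGal

21.1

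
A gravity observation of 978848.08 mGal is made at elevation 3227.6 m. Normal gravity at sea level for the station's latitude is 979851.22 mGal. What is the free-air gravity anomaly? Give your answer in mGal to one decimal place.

Free-air correction = 0.3086 × 3227.6 = 996.04 mGal
Free-air anomaly = 978848.08 − 979851.22 + (996.04) = -7.10 mGal

-7.1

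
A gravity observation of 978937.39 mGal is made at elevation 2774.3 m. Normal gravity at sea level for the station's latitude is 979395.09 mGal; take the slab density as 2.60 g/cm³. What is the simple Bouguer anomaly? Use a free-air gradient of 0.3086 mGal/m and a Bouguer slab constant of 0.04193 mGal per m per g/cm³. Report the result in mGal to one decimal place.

96.0

Free-air correction = 0.3086 × 2774.3 = 856.15 mGal
Free-air anomaly = 978937.39 − 979395.09 + (856.15) = 398.45 mGal
Bouguer slab correction = 0.04193 × 2.60 × 2774.3 = 302.45 mGal
Simple Bouguer anomaly = 398.45 − (302.45) = 96.00 mGal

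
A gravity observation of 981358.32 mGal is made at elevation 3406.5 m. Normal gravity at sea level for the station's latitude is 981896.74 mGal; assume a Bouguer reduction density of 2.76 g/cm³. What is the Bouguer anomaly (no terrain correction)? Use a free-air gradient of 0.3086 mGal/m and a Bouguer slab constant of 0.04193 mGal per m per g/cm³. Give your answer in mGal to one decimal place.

Free-air correction = 0.3086 × 3406.5 = 1051.25 mGal
Free-air anomaly = 981358.32 − 981896.74 + (1051.25) = 512.83 mGal
Bouguer slab correction = 0.04193 × 2.76 × 3406.5 = 394.22 mGal
Simple Bouguer anomaly = 512.83 − (394.22) = 118.61 mGal

118.6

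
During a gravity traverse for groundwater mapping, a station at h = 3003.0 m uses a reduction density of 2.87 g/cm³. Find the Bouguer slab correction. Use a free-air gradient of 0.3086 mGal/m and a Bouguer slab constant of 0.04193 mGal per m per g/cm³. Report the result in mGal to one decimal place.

Bouguer slab correction = 0.04193 × 2.87 × 3003.0 = 361.4 mGal

361.4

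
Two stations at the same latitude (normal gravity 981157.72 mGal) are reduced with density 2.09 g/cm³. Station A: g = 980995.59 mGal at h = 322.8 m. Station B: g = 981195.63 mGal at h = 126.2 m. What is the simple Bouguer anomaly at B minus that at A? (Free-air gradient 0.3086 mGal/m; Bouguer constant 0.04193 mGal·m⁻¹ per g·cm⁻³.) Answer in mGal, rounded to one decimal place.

Δg_SB(A) = 980995.59 − 981157.72 + 0.3086×322.8 − 0.04193×2.09×322.8 = -90.80 mGal
Δg_SB(B) = 981195.63 − 981157.72 + 0.3086×126.2 − 0.04193×2.09×126.2 = 65.80 mGal
Difference = 65.80 − (-90.80) = 156.60 mGal

156.6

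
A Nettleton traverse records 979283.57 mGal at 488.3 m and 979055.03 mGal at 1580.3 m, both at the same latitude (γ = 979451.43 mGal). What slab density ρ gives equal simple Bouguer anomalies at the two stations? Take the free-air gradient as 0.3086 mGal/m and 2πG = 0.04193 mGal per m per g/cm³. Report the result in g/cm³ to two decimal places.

2.37

Δg_obs = 979055.03 − 979283.57 = -228.54 mGal over Δh = 1580.3 − 488.3 = 1092.0 m
Equal Bouguer anomalies ⇒ Δg_obs + (0.3086 − 0.04193ρ)·Δh = 0
0.3086 − 0.04193ρ = −Δg_obs/Δh = 0.20929
ρ = (0.3086 − 0.20929) / 0.04193 = 2.37 g/cm³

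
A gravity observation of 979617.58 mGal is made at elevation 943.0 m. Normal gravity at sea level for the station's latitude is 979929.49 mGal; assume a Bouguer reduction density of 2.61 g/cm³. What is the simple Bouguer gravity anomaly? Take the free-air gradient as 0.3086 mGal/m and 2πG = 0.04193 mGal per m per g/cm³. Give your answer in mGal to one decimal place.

Free-air correction = 0.3086 × 943.0 = 291.01 mGal
Free-air anomaly = 979617.58 − 979929.49 + (291.01) = -20.90 mGal
Bouguer slab correction = 0.04193 × 2.61 × 943.0 = 103.20 mGal
Simple Bouguer anomaly = -20.90 − (103.20) = -124.10 mGal

-124.1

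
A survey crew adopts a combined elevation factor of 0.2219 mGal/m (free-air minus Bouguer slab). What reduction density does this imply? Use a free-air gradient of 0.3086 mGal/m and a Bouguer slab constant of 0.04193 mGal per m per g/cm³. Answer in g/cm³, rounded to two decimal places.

2.07

0.2219 = 0.3086 − 0.04193 × ρ
ρ = (0.3086 − 0.2219) / 0.04193 = 2.07 g/cm³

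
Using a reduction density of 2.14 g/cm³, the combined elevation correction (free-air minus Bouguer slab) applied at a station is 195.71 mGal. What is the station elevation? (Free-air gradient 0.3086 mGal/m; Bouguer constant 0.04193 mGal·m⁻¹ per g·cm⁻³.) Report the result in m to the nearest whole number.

Combined gradient = 0.3086 − 0.04193 × 2.14 = 0.2188698 mGal/m
h = 195.71 / 0.2188698 = 894.18 m

894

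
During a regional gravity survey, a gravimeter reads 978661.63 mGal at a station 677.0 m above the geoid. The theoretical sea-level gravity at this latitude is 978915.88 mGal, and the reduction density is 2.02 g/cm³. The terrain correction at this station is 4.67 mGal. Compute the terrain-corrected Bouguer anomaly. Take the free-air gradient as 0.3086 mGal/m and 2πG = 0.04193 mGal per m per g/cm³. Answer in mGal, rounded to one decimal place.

-98.0

Free-air correction = 0.3086 × 677.0 = 208.92 mGal
Free-air anomaly = 978661.63 − 978915.88 + (208.92) = -45.33 mGal
Bouguer slab correction = 0.04193 × 2.02 × 677.0 = 57.34 mGal
Simple Bouguer anomaly = -45.33 − (57.34) = -102.67 mGal
Complete Bouguer anomaly = -102.67 + 4.67 = -98.00 mGal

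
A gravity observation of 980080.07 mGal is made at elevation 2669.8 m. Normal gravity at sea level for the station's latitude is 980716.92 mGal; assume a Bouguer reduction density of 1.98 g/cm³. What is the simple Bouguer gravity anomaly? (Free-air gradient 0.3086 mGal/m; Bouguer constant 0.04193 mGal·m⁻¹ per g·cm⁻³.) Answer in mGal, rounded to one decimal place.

Free-air correction = 0.3086 × 2669.8 = 823.90 mGal
Free-air anomaly = 980080.07 − 980716.92 + (823.90) = 187.05 mGal
Bouguer slab correction = 0.04193 × 1.98 × 2669.8 = 221.65 mGal
Simple Bouguer anomaly = 187.05 − (221.65) = -34.60 mGal

-34.6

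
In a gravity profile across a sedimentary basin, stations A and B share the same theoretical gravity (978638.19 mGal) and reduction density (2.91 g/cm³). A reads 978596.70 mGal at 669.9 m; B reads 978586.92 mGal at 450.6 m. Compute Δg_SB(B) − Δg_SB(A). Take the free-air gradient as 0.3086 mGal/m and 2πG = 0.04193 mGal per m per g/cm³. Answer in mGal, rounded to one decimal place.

Δg_SB(A) = 978596.70 − 978638.19 + 0.3086×669.9 − 0.04193×2.91×669.9 = 83.50 mGal
Δg_SB(B) = 978586.92 − 978638.19 + 0.3086×450.6 − 0.04193×2.91×450.6 = 32.80 mGal
Difference = 32.80 − (83.50) = -50.70 mGal

-50.7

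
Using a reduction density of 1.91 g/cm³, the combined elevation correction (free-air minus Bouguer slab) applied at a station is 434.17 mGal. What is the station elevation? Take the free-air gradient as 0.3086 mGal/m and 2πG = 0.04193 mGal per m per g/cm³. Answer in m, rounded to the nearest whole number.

1900

Combined gradient = 0.3086 − 0.04193 × 1.91 = 0.2285137 mGal/m
h = 434.17 / 0.2285137 = 1899.97 m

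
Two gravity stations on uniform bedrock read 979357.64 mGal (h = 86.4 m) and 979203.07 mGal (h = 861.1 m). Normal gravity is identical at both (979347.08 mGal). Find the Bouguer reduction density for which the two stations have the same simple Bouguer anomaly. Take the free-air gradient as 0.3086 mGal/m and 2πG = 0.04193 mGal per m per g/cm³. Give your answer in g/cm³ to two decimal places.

Δg_obs = 979203.07 − 979357.64 = -154.57 mGal over Δh = 861.1 − 86.4 = 774.7 m
Equal Bouguer anomalies ⇒ Δg_obs + (0.3086 − 0.04193ρ)·Δh = 0
0.3086 − 0.04193ρ = −Δg_obs/Δh = 0.19952
ρ = (0.3086 − 0.19952) / 0.04193 = 2.60 g/cm³

2.60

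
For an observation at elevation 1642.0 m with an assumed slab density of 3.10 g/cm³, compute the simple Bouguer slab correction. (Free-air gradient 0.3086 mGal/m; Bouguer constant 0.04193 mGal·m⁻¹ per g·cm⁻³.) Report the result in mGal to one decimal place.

Bouguer slab correction = 0.04193 × 3.10 × 1642.0 = 213.4 mGal

213.4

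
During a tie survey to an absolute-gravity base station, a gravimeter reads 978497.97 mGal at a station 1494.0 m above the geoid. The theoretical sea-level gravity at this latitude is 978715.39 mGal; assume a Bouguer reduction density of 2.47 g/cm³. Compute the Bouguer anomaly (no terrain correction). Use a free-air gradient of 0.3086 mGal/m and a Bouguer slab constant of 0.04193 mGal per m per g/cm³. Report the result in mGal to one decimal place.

88.9

Free-air correction = 0.3086 × 1494.0 = 461.05 mGal
Free-air anomaly = 978497.97 − 978715.39 + (461.05) = 243.63 mGal
Bouguer slab correction = 0.04193 × 2.47 × 1494.0 = 154.73 mGal
Simple Bouguer anomaly = 243.63 − (154.73) = 88.90 mGal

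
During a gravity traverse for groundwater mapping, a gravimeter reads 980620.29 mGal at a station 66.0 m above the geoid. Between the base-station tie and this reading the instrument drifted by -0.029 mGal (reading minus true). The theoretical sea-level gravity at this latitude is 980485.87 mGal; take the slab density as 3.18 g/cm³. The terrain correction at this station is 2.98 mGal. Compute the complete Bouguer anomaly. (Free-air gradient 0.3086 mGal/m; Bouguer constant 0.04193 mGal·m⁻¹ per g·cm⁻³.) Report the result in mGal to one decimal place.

Drift-corrected reading = 980620.29 − (-0.029) = 980620.319 mGal
Free-air correction = 0.3086 × 66.0 = 20.37 mGal
Free-air anomaly = 980620.319 − 980485.87 + (20.37) = 154.819 mGal
Bouguer slab correction = 0.04193 × 3.18 × 66.0 = 8.80 mGal
Simple Bouguer anomaly = 154.819 − (8.80) = 146.019 mGal
Complete Bouguer anomaly = 146.019 + 2.98 = 148.999 mGal

149.0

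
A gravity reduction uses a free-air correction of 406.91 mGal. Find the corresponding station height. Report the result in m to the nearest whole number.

1319

h = 406.91 / 0.3086 = 1318.57 m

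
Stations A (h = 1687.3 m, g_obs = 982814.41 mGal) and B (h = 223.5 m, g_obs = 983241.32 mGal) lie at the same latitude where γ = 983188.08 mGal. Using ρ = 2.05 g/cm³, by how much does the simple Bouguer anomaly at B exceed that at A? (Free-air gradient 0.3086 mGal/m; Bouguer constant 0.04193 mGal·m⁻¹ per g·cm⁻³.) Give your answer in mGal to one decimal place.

101.0

Δg_SB(A) = 982814.41 − 983188.08 + 0.3086×1687.3 − 0.04193×2.05×1687.3 = 2.00 mGal
Δg_SB(B) = 983241.32 − 983188.08 + 0.3086×223.5 − 0.04193×2.05×223.5 = 103.00 mGal
Difference = 103.00 − (2.00) = 101.00 mGal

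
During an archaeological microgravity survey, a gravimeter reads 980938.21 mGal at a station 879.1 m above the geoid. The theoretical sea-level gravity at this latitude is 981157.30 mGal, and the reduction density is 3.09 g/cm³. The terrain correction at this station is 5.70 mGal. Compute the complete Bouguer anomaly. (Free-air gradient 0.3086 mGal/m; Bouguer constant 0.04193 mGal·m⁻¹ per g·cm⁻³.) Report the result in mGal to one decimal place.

-56.0

Free-air correction = 0.3086 × 879.1 = 271.29 mGal
Free-air anomaly = 980938.21 − 981157.30 + (271.29) = 52.20 mGal
Bouguer slab correction = 0.04193 × 3.09 × 879.1 = 113.90 mGal
Simple Bouguer anomaly = 52.20 − (113.90) = -61.70 mGal
Complete Bouguer anomaly = -61.70 + 5.70 = -56.00 mGal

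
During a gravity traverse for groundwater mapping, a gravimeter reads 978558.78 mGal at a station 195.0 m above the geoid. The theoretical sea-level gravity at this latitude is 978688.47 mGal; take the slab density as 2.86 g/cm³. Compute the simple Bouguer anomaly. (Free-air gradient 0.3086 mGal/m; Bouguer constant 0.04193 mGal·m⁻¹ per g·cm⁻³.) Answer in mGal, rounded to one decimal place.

Free-air correction = 0.3086 × 195.0 = 60.18 mGal
Free-air anomaly = 978558.78 − 978688.47 + (60.18) = -69.51 mGal
Bouguer slab correction = 0.04193 × 2.86 × 195.0 = 23.38 mGal
Simple Bouguer anomaly = -69.51 − (23.38) = -92.89 mGal

-92.9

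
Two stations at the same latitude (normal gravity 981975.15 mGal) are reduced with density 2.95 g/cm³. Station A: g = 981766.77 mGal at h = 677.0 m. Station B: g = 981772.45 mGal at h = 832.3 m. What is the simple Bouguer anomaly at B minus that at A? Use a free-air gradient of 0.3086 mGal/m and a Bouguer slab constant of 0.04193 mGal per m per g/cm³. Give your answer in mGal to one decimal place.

34.4

Δg_SB(A) = 981766.77 − 981975.15 + 0.3086×677.0 − 0.04193×2.95×677.0 = -83.20 mGal
Δg_SB(B) = 981772.45 − 981975.15 + 0.3086×832.3 − 0.04193×2.95×832.3 = -48.80 mGal
Difference = -48.80 − (-83.20) = 34.40 mGal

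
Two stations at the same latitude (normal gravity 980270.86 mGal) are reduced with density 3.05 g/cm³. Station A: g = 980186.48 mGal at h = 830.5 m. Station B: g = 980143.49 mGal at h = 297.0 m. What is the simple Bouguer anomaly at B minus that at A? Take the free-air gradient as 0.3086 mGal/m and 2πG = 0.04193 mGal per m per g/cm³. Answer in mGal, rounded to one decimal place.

Δg_SB(A) = 980186.48 − 980270.86 + 0.3086×830.5 − 0.04193×3.05×830.5 = 65.70 mGal
Δg_SB(B) = 980143.49 − 980270.86 + 0.3086×297.0 − 0.04193×3.05×297.0 = -73.70 mGal
Difference = -73.70 − (65.70) = -139.40 mGal

-139.4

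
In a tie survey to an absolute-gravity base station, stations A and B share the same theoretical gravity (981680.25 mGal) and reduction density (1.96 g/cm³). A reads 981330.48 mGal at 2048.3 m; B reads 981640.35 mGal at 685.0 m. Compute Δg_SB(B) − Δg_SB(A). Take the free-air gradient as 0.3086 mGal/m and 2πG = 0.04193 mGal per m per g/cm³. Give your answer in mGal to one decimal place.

1.2

Δg_SB(A) = 981330.48 − 981680.25 + 0.3086×2048.3 − 0.04193×1.96×2048.3 = 114.00 mGal
Δg_SB(B) = 981640.35 − 981680.25 + 0.3086×685.0 − 0.04193×1.96×685.0 = 115.20 mGal
Difference = 115.20 − (114.00) = 1.20 mGal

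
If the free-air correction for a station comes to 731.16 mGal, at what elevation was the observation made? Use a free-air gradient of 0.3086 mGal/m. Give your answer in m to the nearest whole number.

h = 731.16 / 0.3086 = 2369.28 m

2369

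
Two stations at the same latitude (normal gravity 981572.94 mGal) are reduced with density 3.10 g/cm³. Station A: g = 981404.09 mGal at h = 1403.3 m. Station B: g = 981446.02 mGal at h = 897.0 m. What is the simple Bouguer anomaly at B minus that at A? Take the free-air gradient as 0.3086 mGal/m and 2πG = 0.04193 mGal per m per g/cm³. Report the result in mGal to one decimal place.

-48.5

Δg_SB(A) = 981404.09 − 981572.94 + 0.3086×1403.3 − 0.04193×3.10×1403.3 = 81.80 mGal
Δg_SB(B) = 981446.02 − 981572.94 + 0.3086×897.0 − 0.04193×3.10×897.0 = 33.30 mGal
Difference = 33.30 − (81.80) = -48.50 mGal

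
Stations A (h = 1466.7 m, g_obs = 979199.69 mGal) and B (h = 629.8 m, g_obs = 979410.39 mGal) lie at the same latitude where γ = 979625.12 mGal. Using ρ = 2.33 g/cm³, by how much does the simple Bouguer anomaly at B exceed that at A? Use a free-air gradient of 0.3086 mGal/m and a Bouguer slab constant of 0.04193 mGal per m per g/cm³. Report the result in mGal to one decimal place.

Δg_SB(A) = 979199.69 − 979625.12 + 0.3086×1466.7 − 0.04193×2.33×1466.7 = -116.10 mGal
Δg_SB(B) = 979410.39 − 979625.12 + 0.3086×629.8 − 0.04193×2.33×629.8 = -81.90 mGal
Difference = -81.90 − (-116.10) = 34.20 mGal

34.2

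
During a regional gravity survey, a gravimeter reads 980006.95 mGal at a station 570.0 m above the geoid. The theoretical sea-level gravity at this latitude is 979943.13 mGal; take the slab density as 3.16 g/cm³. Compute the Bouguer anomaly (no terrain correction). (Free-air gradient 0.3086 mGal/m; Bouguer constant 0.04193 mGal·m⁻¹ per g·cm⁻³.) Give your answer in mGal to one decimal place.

Free-air correction = 0.3086 × 570.0 = 175.90 mGal
Free-air anomaly = 980006.95 − 979943.13 + (175.90) = 239.72 mGal
Bouguer slab correction = 0.04193 × 3.16 × 570.0 = 75.52 mGal
Simple Bouguer anomaly = 239.72 − (75.52) = 164.20 mGal

164.2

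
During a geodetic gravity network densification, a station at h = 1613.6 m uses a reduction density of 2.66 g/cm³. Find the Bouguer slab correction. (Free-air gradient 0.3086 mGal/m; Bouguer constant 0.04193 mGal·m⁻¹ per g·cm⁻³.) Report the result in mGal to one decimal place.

Bouguer slab correction = 0.04193 × 2.66 × 1613.6 = 180.0 mGal

180.0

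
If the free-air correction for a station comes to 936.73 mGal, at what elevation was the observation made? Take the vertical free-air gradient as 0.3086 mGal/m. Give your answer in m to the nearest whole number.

3035

h = 936.73 / 0.3086 = 3035.42 m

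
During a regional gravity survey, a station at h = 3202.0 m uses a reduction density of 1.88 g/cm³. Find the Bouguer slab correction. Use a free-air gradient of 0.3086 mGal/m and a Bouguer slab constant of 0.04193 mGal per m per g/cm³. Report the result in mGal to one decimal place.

Bouguer slab correction = 0.04193 × 1.88 × 3202.0 = 252.4 mGal

252.4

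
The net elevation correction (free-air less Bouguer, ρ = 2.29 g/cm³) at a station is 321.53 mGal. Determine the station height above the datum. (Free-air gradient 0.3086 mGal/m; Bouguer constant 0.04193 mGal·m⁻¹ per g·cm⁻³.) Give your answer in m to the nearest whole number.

Combined gradient = 0.3086 − 0.04193 × 2.29 = 0.2125803 mGal/m
h = 321.53 / 0.2125803 = 1512.51 m

1513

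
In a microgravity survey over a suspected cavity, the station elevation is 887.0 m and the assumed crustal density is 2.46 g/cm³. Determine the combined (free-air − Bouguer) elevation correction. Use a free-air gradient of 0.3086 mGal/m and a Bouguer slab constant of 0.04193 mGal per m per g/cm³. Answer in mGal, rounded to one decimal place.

Combined gradient = 0.3086 − 0.04193 × 2.46 = 0.2054522 mGal/m
Combined elevation correction = 0.2054522 × 887.0 = 182.2 mGal

182.2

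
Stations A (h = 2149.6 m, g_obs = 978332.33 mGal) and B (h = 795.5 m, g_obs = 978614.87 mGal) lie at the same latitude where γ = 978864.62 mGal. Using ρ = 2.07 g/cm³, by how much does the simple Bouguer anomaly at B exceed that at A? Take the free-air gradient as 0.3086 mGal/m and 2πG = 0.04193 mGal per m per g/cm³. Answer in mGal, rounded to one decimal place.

Δg_SB(A) = 978332.33 − 978864.62 + 0.3086×2149.6 − 0.04193×2.07×2149.6 = -55.50 mGal
Δg_SB(B) = 978614.87 − 978864.62 + 0.3086×795.5 − 0.04193×2.07×795.5 = -73.30 mGal
Difference = -73.30 − (-55.50) = -17.80 mGal

-17.8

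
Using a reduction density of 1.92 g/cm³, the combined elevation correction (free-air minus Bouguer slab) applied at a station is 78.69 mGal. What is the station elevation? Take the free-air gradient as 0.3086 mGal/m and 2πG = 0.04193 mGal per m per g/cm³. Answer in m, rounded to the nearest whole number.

Combined gradient = 0.3086 − 0.04193 × 1.92 = 0.2280944 mGal/m
h = 78.69 / 0.2280944 = 344.99 m

345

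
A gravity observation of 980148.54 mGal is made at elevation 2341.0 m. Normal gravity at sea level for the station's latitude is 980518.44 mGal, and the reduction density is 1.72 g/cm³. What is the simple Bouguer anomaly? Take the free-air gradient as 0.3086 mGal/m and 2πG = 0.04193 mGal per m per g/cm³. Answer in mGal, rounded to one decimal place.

183.7

Free-air correction = 0.3086 × 2341.0 = 722.43 mGal
Free-air anomaly = 980148.54 − 980518.44 + (722.43) = 352.53 mGal
Bouguer slab correction = 0.04193 × 1.72 × 2341.0 = 168.83 mGal
Simple Bouguer anomaly = 352.53 − (168.83) = 183.70 mGal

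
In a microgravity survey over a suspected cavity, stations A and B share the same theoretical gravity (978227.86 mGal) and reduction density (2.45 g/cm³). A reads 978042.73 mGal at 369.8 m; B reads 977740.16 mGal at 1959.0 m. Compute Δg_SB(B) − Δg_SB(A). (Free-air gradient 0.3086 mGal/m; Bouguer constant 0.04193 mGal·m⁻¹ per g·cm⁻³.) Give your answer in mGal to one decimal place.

24.6

Δg_SB(A) = 978042.73 − 978227.86 + 0.3086×369.8 − 0.04193×2.45×369.8 = -109.00 mGal
Δg_SB(B) = 977740.16 − 978227.86 + 0.3086×1959.0 − 0.04193×2.45×1959.0 = -84.40 mGal
Difference = -84.40 − (-109.00) = 24.60 mGal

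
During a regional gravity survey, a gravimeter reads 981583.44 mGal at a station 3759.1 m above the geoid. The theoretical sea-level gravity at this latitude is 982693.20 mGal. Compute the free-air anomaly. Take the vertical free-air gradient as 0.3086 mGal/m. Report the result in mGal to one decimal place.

50.3

Free-air correction = 0.3086 × 3759.1 = 1160.06 mGal
Free-air anomaly = 981583.44 − 982693.20 + (1160.06) = 50.30 mGal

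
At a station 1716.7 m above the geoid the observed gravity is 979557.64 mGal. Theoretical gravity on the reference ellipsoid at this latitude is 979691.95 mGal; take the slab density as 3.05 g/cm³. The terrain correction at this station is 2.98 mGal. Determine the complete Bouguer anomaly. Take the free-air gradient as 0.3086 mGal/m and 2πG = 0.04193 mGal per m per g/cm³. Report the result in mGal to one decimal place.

178.9

Free-air correction = 0.3086 × 1716.7 = 529.77 mGal
Free-air anomaly = 979557.64 − 979691.95 + (529.77) = 395.46 mGal
Bouguer slab correction = 0.04193 × 3.05 × 1716.7 = 219.54 mGal
Simple Bouguer anomaly = 395.46 − (219.54) = 175.92 mGal
Complete Bouguer anomaly = 175.92 + 2.98 = 178.90 mGal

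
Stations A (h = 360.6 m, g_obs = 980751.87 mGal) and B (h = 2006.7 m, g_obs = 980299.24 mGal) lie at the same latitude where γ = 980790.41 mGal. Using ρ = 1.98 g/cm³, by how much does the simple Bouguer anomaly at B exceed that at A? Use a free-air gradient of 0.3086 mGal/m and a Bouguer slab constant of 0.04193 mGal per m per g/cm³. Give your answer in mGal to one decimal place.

-81.3

Δg_SB(A) = 980751.87 − 980790.41 + 0.3086×360.6 − 0.04193×1.98×360.6 = 42.80 mGal
Δg_SB(B) = 980299.24 − 980790.41 + 0.3086×2006.7 − 0.04193×1.98×2006.7 = -38.50 mGal
Difference = -38.50 − (42.80) = -81.30 mGal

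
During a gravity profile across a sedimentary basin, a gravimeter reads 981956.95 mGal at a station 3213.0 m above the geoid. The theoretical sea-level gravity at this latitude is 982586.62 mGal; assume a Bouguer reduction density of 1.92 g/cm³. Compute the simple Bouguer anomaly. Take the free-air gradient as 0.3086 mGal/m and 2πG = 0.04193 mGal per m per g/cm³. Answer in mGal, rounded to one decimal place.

103.2

Free-air correction = 0.3086 × 3213.0 = 991.53 mGal
Free-air anomaly = 981956.95 − 982586.62 + (991.53) = 361.86 mGal
Bouguer slab correction = 0.04193 × 1.92 × 3213.0 = 258.66 mGal
Simple Bouguer anomaly = 361.86 − (258.66) = 103.20 mGal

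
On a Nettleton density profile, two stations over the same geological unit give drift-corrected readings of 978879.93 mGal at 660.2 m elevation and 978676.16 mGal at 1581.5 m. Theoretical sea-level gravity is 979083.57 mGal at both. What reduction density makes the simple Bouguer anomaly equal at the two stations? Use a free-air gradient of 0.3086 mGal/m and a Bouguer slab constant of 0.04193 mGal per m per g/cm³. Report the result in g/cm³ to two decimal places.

2.08

Δg_obs = 978676.16 − 978879.93 = -203.77 mGal over Δh = 1581.5 − 660.2 = 921.3 m
Equal Bouguer anomalies ⇒ Δg_obs + (0.3086 − 0.04193ρ)·Δh = 0
0.3086 − 0.04193ρ = −Δg_obs/Δh = 0.22118
ρ = (0.3086 − 0.22118) / 0.04193 = 2.08 g/cm³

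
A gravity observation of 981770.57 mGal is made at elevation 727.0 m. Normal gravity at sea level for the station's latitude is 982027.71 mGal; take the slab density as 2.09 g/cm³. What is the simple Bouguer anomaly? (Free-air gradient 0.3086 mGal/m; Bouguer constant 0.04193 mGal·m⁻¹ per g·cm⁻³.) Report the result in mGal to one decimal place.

-96.5

Free-air correction = 0.3086 × 727.0 = 224.35 mGal
Free-air anomaly = 981770.57 − 982027.71 + (224.35) = -32.79 mGal
Bouguer slab correction = 0.04193 × 2.09 × 727.0 = 63.71 mGal
Simple Bouguer anomaly = -32.79 − (63.71) = -96.50 mGal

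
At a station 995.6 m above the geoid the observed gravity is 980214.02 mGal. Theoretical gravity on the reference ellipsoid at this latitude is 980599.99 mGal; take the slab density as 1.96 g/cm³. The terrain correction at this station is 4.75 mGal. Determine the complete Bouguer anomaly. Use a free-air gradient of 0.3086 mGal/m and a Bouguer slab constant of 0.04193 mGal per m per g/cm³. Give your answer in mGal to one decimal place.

-155.8

Free-air correction = 0.3086 × 995.6 = 307.24 mGal
Free-air anomaly = 980214.02 − 980599.99 + (307.24) = -78.73 mGal
Bouguer slab correction = 0.04193 × 1.96 × 995.6 = 81.82 mGal
Simple Bouguer anomaly = -78.73 − (81.82) = -160.55 mGal
Complete Bouguer anomaly = -160.55 + 4.75 = -155.80 mGal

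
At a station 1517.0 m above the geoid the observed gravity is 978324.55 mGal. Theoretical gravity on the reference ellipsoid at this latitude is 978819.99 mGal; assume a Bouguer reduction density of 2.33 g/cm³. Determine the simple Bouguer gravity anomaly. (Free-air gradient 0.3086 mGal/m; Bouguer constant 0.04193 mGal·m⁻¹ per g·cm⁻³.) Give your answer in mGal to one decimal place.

Free-air correction = 0.3086 × 1517.0 = 468.15 mGal
Free-air anomaly = 978324.55 − 978819.99 + (468.15) = -27.29 mGal
Bouguer slab correction = 0.04193 × 2.33 × 1517.0 = 148.21 mGal
Simple Bouguer anomaly = -27.29 − (148.21) = -175.50 mGal

-175.5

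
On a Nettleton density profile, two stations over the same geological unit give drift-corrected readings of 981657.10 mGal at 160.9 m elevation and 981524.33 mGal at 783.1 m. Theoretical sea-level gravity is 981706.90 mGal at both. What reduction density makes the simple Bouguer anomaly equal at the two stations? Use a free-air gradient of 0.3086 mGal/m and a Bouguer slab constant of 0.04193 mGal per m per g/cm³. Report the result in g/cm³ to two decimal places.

2.27

Δg_obs = 981524.33 − 981657.10 = -132.77 mGal over Δh = 783.1 − 160.9 = 622.2 m
Equal Bouguer anomalies ⇒ Δg_obs + (0.3086 − 0.04193ρ)·Δh = 0
0.3086 − 0.04193ρ = −Δg_obs/Δh = 0.21339
ρ = (0.3086 − 0.21339) / 0.04193 = 2.27 g/cm³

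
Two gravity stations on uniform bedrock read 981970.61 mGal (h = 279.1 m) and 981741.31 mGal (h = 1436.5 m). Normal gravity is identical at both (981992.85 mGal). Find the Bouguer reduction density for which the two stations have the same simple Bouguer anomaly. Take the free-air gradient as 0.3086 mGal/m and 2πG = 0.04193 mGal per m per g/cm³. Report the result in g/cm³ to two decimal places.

Δg_obs = 981741.31 − 981970.61 = -229.30 mGal over Δh = 1436.5 − 279.1 = 1157.4 m
Equal Bouguer anomalies ⇒ Δg_obs + (0.3086 − 0.04193ρ)·Δh = 0
0.3086 − 0.04193ρ = −Δg_obs/Δh = 0.19812
ρ = (0.3086 − 0.19812) / 0.04193 = 2.63 g/cm³

2.63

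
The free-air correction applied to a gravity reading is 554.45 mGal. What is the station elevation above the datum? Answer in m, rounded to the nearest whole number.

h = 554.45 / 0.3086 = 1796.66 m

1797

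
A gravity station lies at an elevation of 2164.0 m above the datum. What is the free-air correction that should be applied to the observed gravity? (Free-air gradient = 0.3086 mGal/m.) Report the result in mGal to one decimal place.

Free-air correction = 0.3086 × 2164.0 = 667.8 mGal

667.8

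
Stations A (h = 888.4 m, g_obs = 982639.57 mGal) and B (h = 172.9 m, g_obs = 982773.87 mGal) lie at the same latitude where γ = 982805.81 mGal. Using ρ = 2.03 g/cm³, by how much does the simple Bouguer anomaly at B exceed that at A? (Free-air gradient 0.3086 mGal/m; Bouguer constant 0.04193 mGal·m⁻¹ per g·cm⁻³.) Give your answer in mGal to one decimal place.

Δg_SB(A) = 982639.57 − 982805.81 + 0.3086×888.4 − 0.04193×2.03×888.4 = 32.30 mGal
Δg_SB(B) = 982773.87 − 982805.81 + 0.3086×172.9 − 0.04193×2.03×172.9 = 6.70 mGal
Difference = 6.70 − (32.30) = -25.60 mGal

-25.6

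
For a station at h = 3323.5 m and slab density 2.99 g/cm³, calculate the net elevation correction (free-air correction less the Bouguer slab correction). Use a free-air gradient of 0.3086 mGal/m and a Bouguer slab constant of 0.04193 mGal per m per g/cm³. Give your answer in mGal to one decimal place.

Combined gradient = 0.3086 − 0.04193 × 2.99 = 0.1832293 mGal/m
Combined elevation correction = 0.1832293 × 3323.5 = 609.0 mGal

609.0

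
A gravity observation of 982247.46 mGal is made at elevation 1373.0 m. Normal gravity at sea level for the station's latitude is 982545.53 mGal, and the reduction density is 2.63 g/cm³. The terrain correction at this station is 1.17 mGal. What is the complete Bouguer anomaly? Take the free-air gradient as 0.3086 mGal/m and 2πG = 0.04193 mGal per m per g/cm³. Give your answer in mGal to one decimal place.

-24.6

Free-air correction = 0.3086 × 1373.0 = 423.71 mGal
Free-air anomaly = 982247.46 − 982545.53 + (423.71) = 125.64 mGal
Bouguer slab correction = 0.04193 × 2.63 × 1373.0 = 151.41 mGal
Simple Bouguer anomaly = 125.64 − (151.41) = -25.77 mGal
Complete Bouguer anomaly = -25.77 + 1.17 = -24.60 mGal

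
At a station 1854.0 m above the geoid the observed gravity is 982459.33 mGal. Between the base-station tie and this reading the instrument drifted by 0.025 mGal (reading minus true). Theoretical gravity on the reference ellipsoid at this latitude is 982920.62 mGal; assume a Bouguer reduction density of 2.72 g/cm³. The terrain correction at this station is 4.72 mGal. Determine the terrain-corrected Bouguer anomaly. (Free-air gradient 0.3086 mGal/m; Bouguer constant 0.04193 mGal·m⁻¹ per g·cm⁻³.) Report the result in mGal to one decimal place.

Drift-corrected reading = 982459.33 − (0.025) = 982459.305 mGal
Free-air correction = 0.3086 × 1854.0 = 572.14 mGal
Free-air anomaly = 982459.305 − 982920.62 + (572.14) = 110.825 mGal
Bouguer slab correction = 0.04193 × 2.72 × 1854.0 = 211.45 mGal
Simple Bouguer anomaly = 110.825 − (211.45) = -100.625 mGal
Complete Bouguer anomaly = -100.625 + 4.72 = -95.905 mGal

-95.9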